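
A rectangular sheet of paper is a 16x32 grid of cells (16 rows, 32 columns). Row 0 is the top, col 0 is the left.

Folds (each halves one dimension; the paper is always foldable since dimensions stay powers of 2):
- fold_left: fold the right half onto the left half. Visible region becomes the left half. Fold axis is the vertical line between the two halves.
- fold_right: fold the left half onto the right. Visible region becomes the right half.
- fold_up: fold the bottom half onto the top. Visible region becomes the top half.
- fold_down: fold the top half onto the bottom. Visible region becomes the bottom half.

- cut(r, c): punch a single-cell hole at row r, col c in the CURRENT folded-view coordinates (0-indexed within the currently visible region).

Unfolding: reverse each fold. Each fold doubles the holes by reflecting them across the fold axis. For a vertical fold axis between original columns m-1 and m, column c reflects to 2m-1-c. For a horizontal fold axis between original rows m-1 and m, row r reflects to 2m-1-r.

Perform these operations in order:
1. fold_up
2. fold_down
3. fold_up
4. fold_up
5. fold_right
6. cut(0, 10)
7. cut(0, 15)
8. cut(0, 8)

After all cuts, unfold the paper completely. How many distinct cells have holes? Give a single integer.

Op 1 fold_up: fold axis h@8; visible region now rows[0,8) x cols[0,32) = 8x32
Op 2 fold_down: fold axis h@4; visible region now rows[4,8) x cols[0,32) = 4x32
Op 3 fold_up: fold axis h@6; visible region now rows[4,6) x cols[0,32) = 2x32
Op 4 fold_up: fold axis h@5; visible region now rows[4,5) x cols[0,32) = 1x32
Op 5 fold_right: fold axis v@16; visible region now rows[4,5) x cols[16,32) = 1x16
Op 6 cut(0, 10): punch at orig (4,26); cuts so far [(4, 26)]; region rows[4,5) x cols[16,32) = 1x16
Op 7 cut(0, 15): punch at orig (4,31); cuts so far [(4, 26), (4, 31)]; region rows[4,5) x cols[16,32) = 1x16
Op 8 cut(0, 8): punch at orig (4,24); cuts so far [(4, 24), (4, 26), (4, 31)]; region rows[4,5) x cols[16,32) = 1x16
Unfold 1 (reflect across v@16): 6 holes -> [(4, 0), (4, 5), (4, 7), (4, 24), (4, 26), (4, 31)]
Unfold 2 (reflect across h@5): 12 holes -> [(4, 0), (4, 5), (4, 7), (4, 24), (4, 26), (4, 31), (5, 0), (5, 5), (5, 7), (5, 24), (5, 26), (5, 31)]
Unfold 3 (reflect across h@6): 24 holes -> [(4, 0), (4, 5), (4, 7), (4, 24), (4, 26), (4, 31), (5, 0), (5, 5), (5, 7), (5, 24), (5, 26), (5, 31), (6, 0), (6, 5), (6, 7), (6, 24), (6, 26), (6, 31), (7, 0), (7, 5), (7, 7), (7, 24), (7, 26), (7, 31)]
Unfold 4 (reflect across h@4): 48 holes -> [(0, 0), (0, 5), (0, 7), (0, 24), (0, 26), (0, 31), (1, 0), (1, 5), (1, 7), (1, 24), (1, 26), (1, 31), (2, 0), (2, 5), (2, 7), (2, 24), (2, 26), (2, 31), (3, 0), (3, 5), (3, 7), (3, 24), (3, 26), (3, 31), (4, 0), (4, 5), (4, 7), (4, 24), (4, 26), (4, 31), (5, 0), (5, 5), (5, 7), (5, 24), (5, 26), (5, 31), (6, 0), (6, 5), (6, 7), (6, 24), (6, 26), (6, 31), (7, 0), (7, 5), (7, 7), (7, 24), (7, 26), (7, 31)]
Unfold 5 (reflect across h@8): 96 holes -> [(0, 0), (0, 5), (0, 7), (0, 24), (0, 26), (0, 31), (1, 0), (1, 5), (1, 7), (1, 24), (1, 26), (1, 31), (2, 0), (2, 5), (2, 7), (2, 24), (2, 26), (2, 31), (3, 0), (3, 5), (3, 7), (3, 24), (3, 26), (3, 31), (4, 0), (4, 5), (4, 7), (4, 24), (4, 26), (4, 31), (5, 0), (5, 5), (5, 7), (5, 24), (5, 26), (5, 31), (6, 0), (6, 5), (6, 7), (6, 24), (6, 26), (6, 31), (7, 0), (7, 5), (7, 7), (7, 24), (7, 26), (7, 31), (8, 0), (8, 5), (8, 7), (8, 24), (8, 26), (8, 31), (9, 0), (9, 5), (9, 7), (9, 24), (9, 26), (9, 31), (10, 0), (10, 5), (10, 7), (10, 24), (10, 26), (10, 31), (11, 0), (11, 5), (11, 7), (11, 24), (11, 26), (11, 31), (12, 0), (12, 5), (12, 7), (12, 24), (12, 26), (12, 31), (13, 0), (13, 5), (13, 7), (13, 24), (13, 26), (13, 31), (14, 0), (14, 5), (14, 7), (14, 24), (14, 26), (14, 31), (15, 0), (15, 5), (15, 7), (15, 24), (15, 26), (15, 31)]

Answer: 96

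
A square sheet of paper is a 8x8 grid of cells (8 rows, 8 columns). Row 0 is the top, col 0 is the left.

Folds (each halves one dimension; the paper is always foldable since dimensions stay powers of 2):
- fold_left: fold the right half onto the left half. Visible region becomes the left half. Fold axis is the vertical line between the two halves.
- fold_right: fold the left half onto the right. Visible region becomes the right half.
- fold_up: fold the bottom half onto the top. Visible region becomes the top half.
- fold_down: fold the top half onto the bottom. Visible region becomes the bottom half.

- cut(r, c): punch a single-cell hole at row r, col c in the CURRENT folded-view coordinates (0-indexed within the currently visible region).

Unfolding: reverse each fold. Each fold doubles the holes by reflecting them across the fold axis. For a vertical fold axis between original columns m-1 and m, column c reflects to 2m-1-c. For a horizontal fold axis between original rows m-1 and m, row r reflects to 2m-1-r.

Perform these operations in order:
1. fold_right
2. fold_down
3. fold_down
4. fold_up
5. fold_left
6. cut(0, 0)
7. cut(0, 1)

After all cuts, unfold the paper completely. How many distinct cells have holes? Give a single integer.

Answer: 64

Derivation:
Op 1 fold_right: fold axis v@4; visible region now rows[0,8) x cols[4,8) = 8x4
Op 2 fold_down: fold axis h@4; visible region now rows[4,8) x cols[4,8) = 4x4
Op 3 fold_down: fold axis h@6; visible region now rows[6,8) x cols[4,8) = 2x4
Op 4 fold_up: fold axis h@7; visible region now rows[6,7) x cols[4,8) = 1x4
Op 5 fold_left: fold axis v@6; visible region now rows[6,7) x cols[4,6) = 1x2
Op 6 cut(0, 0): punch at orig (6,4); cuts so far [(6, 4)]; region rows[6,7) x cols[4,6) = 1x2
Op 7 cut(0, 1): punch at orig (6,5); cuts so far [(6, 4), (6, 5)]; region rows[6,7) x cols[4,6) = 1x2
Unfold 1 (reflect across v@6): 4 holes -> [(6, 4), (6, 5), (6, 6), (6, 7)]
Unfold 2 (reflect across h@7): 8 holes -> [(6, 4), (6, 5), (6, 6), (6, 7), (7, 4), (7, 5), (7, 6), (7, 7)]
Unfold 3 (reflect across h@6): 16 holes -> [(4, 4), (4, 5), (4, 6), (4, 7), (5, 4), (5, 5), (5, 6), (5, 7), (6, 4), (6, 5), (6, 6), (6, 7), (7, 4), (7, 5), (7, 6), (7, 7)]
Unfold 4 (reflect across h@4): 32 holes -> [(0, 4), (0, 5), (0, 6), (0, 7), (1, 4), (1, 5), (1, 6), (1, 7), (2, 4), (2, 5), (2, 6), (2, 7), (3, 4), (3, 5), (3, 6), (3, 7), (4, 4), (4, 5), (4, 6), (4, 7), (5, 4), (5, 5), (5, 6), (5, 7), (6, 4), (6, 5), (6, 6), (6, 7), (7, 4), (7, 5), (7, 6), (7, 7)]
Unfold 5 (reflect across v@4): 64 holes -> [(0, 0), (0, 1), (0, 2), (0, 3), (0, 4), (0, 5), (0, 6), (0, 7), (1, 0), (1, 1), (1, 2), (1, 3), (1, 4), (1, 5), (1, 6), (1, 7), (2, 0), (2, 1), (2, 2), (2, 3), (2, 4), (2, 5), (2, 6), (2, 7), (3, 0), (3, 1), (3, 2), (3, 3), (3, 4), (3, 5), (3, 6), (3, 7), (4, 0), (4, 1), (4, 2), (4, 3), (4, 4), (4, 5), (4, 6), (4, 7), (5, 0), (5, 1), (5, 2), (5, 3), (5, 4), (5, 5), (5, 6), (5, 7), (6, 0), (6, 1), (6, 2), (6, 3), (6, 4), (6, 5), (6, 6), (6, 7), (7, 0), (7, 1), (7, 2), (7, 3), (7, 4), (7, 5), (7, 6), (7, 7)]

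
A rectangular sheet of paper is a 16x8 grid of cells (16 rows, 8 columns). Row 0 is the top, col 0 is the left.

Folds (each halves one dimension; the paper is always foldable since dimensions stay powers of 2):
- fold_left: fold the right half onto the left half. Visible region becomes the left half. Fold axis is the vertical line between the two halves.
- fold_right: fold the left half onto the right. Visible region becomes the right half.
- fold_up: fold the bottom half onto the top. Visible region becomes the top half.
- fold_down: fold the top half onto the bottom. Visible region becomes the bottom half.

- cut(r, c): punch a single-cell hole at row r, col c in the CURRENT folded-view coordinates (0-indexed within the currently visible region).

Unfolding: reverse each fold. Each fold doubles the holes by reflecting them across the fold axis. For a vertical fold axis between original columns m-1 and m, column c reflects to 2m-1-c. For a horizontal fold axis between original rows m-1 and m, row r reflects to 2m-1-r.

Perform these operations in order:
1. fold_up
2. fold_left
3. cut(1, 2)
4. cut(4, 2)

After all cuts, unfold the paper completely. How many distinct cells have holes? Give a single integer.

Op 1 fold_up: fold axis h@8; visible region now rows[0,8) x cols[0,8) = 8x8
Op 2 fold_left: fold axis v@4; visible region now rows[0,8) x cols[0,4) = 8x4
Op 3 cut(1, 2): punch at orig (1,2); cuts so far [(1, 2)]; region rows[0,8) x cols[0,4) = 8x4
Op 4 cut(4, 2): punch at orig (4,2); cuts so far [(1, 2), (4, 2)]; region rows[0,8) x cols[0,4) = 8x4
Unfold 1 (reflect across v@4): 4 holes -> [(1, 2), (1, 5), (4, 2), (4, 5)]
Unfold 2 (reflect across h@8): 8 holes -> [(1, 2), (1, 5), (4, 2), (4, 5), (11, 2), (11, 5), (14, 2), (14, 5)]

Answer: 8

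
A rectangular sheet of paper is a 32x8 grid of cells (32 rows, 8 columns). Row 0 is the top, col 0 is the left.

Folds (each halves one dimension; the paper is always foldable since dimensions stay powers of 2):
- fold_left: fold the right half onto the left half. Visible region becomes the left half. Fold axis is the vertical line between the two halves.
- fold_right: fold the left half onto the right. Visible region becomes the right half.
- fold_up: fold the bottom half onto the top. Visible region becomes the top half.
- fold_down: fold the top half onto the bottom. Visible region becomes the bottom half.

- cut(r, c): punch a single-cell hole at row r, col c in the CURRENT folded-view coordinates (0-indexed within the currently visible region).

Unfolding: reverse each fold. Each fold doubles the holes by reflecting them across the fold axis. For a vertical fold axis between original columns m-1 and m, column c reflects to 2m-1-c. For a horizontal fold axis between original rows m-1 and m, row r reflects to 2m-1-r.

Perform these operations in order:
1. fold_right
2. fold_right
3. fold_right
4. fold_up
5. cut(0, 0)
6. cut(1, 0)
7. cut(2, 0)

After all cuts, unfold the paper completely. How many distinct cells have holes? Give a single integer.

Op 1 fold_right: fold axis v@4; visible region now rows[0,32) x cols[4,8) = 32x4
Op 2 fold_right: fold axis v@6; visible region now rows[0,32) x cols[6,8) = 32x2
Op 3 fold_right: fold axis v@7; visible region now rows[0,32) x cols[7,8) = 32x1
Op 4 fold_up: fold axis h@16; visible region now rows[0,16) x cols[7,8) = 16x1
Op 5 cut(0, 0): punch at orig (0,7); cuts so far [(0, 7)]; region rows[0,16) x cols[7,8) = 16x1
Op 6 cut(1, 0): punch at orig (1,7); cuts so far [(0, 7), (1, 7)]; region rows[0,16) x cols[7,8) = 16x1
Op 7 cut(2, 0): punch at orig (2,7); cuts so far [(0, 7), (1, 7), (2, 7)]; region rows[0,16) x cols[7,8) = 16x1
Unfold 1 (reflect across h@16): 6 holes -> [(0, 7), (1, 7), (2, 7), (29, 7), (30, 7), (31, 7)]
Unfold 2 (reflect across v@7): 12 holes -> [(0, 6), (0, 7), (1, 6), (1, 7), (2, 6), (2, 7), (29, 6), (29, 7), (30, 6), (30, 7), (31, 6), (31, 7)]
Unfold 3 (reflect across v@6): 24 holes -> [(0, 4), (0, 5), (0, 6), (0, 7), (1, 4), (1, 5), (1, 6), (1, 7), (2, 4), (2, 5), (2, 6), (2, 7), (29, 4), (29, 5), (29, 6), (29, 7), (30, 4), (30, 5), (30, 6), (30, 7), (31, 4), (31, 5), (31, 6), (31, 7)]
Unfold 4 (reflect across v@4): 48 holes -> [(0, 0), (0, 1), (0, 2), (0, 3), (0, 4), (0, 5), (0, 6), (0, 7), (1, 0), (1, 1), (1, 2), (1, 3), (1, 4), (1, 5), (1, 6), (1, 7), (2, 0), (2, 1), (2, 2), (2, 3), (2, 4), (2, 5), (2, 6), (2, 7), (29, 0), (29, 1), (29, 2), (29, 3), (29, 4), (29, 5), (29, 6), (29, 7), (30, 0), (30, 1), (30, 2), (30, 3), (30, 4), (30, 5), (30, 6), (30, 7), (31, 0), (31, 1), (31, 2), (31, 3), (31, 4), (31, 5), (31, 6), (31, 7)]

Answer: 48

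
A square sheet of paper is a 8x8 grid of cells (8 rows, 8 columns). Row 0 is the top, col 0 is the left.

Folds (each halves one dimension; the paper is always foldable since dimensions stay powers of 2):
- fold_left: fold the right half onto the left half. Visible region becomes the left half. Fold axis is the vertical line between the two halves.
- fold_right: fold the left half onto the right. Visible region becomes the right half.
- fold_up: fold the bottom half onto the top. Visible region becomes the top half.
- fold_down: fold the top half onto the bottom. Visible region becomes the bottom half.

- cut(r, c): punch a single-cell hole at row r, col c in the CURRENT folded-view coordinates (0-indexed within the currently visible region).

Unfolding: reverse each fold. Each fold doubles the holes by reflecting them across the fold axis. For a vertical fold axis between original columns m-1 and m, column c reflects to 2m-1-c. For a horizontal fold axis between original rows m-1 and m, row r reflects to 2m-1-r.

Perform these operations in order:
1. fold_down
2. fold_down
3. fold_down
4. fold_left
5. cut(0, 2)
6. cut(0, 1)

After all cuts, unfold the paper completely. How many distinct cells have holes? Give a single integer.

Answer: 32

Derivation:
Op 1 fold_down: fold axis h@4; visible region now rows[4,8) x cols[0,8) = 4x8
Op 2 fold_down: fold axis h@6; visible region now rows[6,8) x cols[0,8) = 2x8
Op 3 fold_down: fold axis h@7; visible region now rows[7,8) x cols[0,8) = 1x8
Op 4 fold_left: fold axis v@4; visible region now rows[7,8) x cols[0,4) = 1x4
Op 5 cut(0, 2): punch at orig (7,2); cuts so far [(7, 2)]; region rows[7,8) x cols[0,4) = 1x4
Op 6 cut(0, 1): punch at orig (7,1); cuts so far [(7, 1), (7, 2)]; region rows[7,8) x cols[0,4) = 1x4
Unfold 1 (reflect across v@4): 4 holes -> [(7, 1), (7, 2), (7, 5), (7, 6)]
Unfold 2 (reflect across h@7): 8 holes -> [(6, 1), (6, 2), (6, 5), (6, 6), (7, 1), (7, 2), (7, 5), (7, 6)]
Unfold 3 (reflect across h@6): 16 holes -> [(4, 1), (4, 2), (4, 5), (4, 6), (5, 1), (5, 2), (5, 5), (5, 6), (6, 1), (6, 2), (6, 5), (6, 6), (7, 1), (7, 2), (7, 5), (7, 6)]
Unfold 4 (reflect across h@4): 32 holes -> [(0, 1), (0, 2), (0, 5), (0, 6), (1, 1), (1, 2), (1, 5), (1, 6), (2, 1), (2, 2), (2, 5), (2, 6), (3, 1), (3, 2), (3, 5), (3, 6), (4, 1), (4, 2), (4, 5), (4, 6), (5, 1), (5, 2), (5, 5), (5, 6), (6, 1), (6, 2), (6, 5), (6, 6), (7, 1), (7, 2), (7, 5), (7, 6)]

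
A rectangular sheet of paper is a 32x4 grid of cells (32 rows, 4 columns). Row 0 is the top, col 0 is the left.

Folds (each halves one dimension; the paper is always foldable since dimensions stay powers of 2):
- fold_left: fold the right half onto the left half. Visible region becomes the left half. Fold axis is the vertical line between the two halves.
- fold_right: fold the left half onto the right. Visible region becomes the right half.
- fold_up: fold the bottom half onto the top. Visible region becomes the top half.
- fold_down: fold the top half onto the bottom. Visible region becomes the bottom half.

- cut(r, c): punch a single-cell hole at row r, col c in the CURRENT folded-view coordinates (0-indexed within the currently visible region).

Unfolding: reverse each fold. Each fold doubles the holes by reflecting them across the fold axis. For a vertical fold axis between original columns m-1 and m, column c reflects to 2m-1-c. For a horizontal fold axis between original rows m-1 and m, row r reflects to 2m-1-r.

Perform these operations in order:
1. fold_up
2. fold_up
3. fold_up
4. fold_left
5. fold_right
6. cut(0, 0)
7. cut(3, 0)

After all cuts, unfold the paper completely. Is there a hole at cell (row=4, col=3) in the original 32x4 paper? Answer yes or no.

Op 1 fold_up: fold axis h@16; visible region now rows[0,16) x cols[0,4) = 16x4
Op 2 fold_up: fold axis h@8; visible region now rows[0,8) x cols[0,4) = 8x4
Op 3 fold_up: fold axis h@4; visible region now rows[0,4) x cols[0,4) = 4x4
Op 4 fold_left: fold axis v@2; visible region now rows[0,4) x cols[0,2) = 4x2
Op 5 fold_right: fold axis v@1; visible region now rows[0,4) x cols[1,2) = 4x1
Op 6 cut(0, 0): punch at orig (0,1); cuts so far [(0, 1)]; region rows[0,4) x cols[1,2) = 4x1
Op 7 cut(3, 0): punch at orig (3,1); cuts so far [(0, 1), (3, 1)]; region rows[0,4) x cols[1,2) = 4x1
Unfold 1 (reflect across v@1): 4 holes -> [(0, 0), (0, 1), (3, 0), (3, 1)]
Unfold 2 (reflect across v@2): 8 holes -> [(0, 0), (0, 1), (0, 2), (0, 3), (3, 0), (3, 1), (3, 2), (3, 3)]
Unfold 3 (reflect across h@4): 16 holes -> [(0, 0), (0, 1), (0, 2), (0, 3), (3, 0), (3, 1), (3, 2), (3, 3), (4, 0), (4, 1), (4, 2), (4, 3), (7, 0), (7, 1), (7, 2), (7, 3)]
Unfold 4 (reflect across h@8): 32 holes -> [(0, 0), (0, 1), (0, 2), (0, 3), (3, 0), (3, 1), (3, 2), (3, 3), (4, 0), (4, 1), (4, 2), (4, 3), (7, 0), (7, 1), (7, 2), (7, 3), (8, 0), (8, 1), (8, 2), (8, 3), (11, 0), (11, 1), (11, 2), (11, 3), (12, 0), (12, 1), (12, 2), (12, 3), (15, 0), (15, 1), (15, 2), (15, 3)]
Unfold 5 (reflect across h@16): 64 holes -> [(0, 0), (0, 1), (0, 2), (0, 3), (3, 0), (3, 1), (3, 2), (3, 3), (4, 0), (4, 1), (4, 2), (4, 3), (7, 0), (7, 1), (7, 2), (7, 3), (8, 0), (8, 1), (8, 2), (8, 3), (11, 0), (11, 1), (11, 2), (11, 3), (12, 0), (12, 1), (12, 2), (12, 3), (15, 0), (15, 1), (15, 2), (15, 3), (16, 0), (16, 1), (16, 2), (16, 3), (19, 0), (19, 1), (19, 2), (19, 3), (20, 0), (20, 1), (20, 2), (20, 3), (23, 0), (23, 1), (23, 2), (23, 3), (24, 0), (24, 1), (24, 2), (24, 3), (27, 0), (27, 1), (27, 2), (27, 3), (28, 0), (28, 1), (28, 2), (28, 3), (31, 0), (31, 1), (31, 2), (31, 3)]
Holes: [(0, 0), (0, 1), (0, 2), (0, 3), (3, 0), (3, 1), (3, 2), (3, 3), (4, 0), (4, 1), (4, 2), (4, 3), (7, 0), (7, 1), (7, 2), (7, 3), (8, 0), (8, 1), (8, 2), (8, 3), (11, 0), (11, 1), (11, 2), (11, 3), (12, 0), (12, 1), (12, 2), (12, 3), (15, 0), (15, 1), (15, 2), (15, 3), (16, 0), (16, 1), (16, 2), (16, 3), (19, 0), (19, 1), (19, 2), (19, 3), (20, 0), (20, 1), (20, 2), (20, 3), (23, 0), (23, 1), (23, 2), (23, 3), (24, 0), (24, 1), (24, 2), (24, 3), (27, 0), (27, 1), (27, 2), (27, 3), (28, 0), (28, 1), (28, 2), (28, 3), (31, 0), (31, 1), (31, 2), (31, 3)]

Answer: yes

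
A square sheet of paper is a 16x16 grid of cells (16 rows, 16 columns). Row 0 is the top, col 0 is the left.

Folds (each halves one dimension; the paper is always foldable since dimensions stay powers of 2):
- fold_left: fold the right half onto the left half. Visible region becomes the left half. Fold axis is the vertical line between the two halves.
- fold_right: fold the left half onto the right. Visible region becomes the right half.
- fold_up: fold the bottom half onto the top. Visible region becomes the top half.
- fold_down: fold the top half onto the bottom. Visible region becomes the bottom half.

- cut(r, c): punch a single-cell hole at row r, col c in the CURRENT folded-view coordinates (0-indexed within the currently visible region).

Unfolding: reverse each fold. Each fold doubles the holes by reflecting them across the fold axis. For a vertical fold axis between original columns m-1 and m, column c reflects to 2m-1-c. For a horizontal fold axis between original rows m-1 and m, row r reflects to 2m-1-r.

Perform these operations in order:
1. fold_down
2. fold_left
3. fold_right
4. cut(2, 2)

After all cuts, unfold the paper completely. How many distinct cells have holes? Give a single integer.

Answer: 8

Derivation:
Op 1 fold_down: fold axis h@8; visible region now rows[8,16) x cols[0,16) = 8x16
Op 2 fold_left: fold axis v@8; visible region now rows[8,16) x cols[0,8) = 8x8
Op 3 fold_right: fold axis v@4; visible region now rows[8,16) x cols[4,8) = 8x4
Op 4 cut(2, 2): punch at orig (10,6); cuts so far [(10, 6)]; region rows[8,16) x cols[4,8) = 8x4
Unfold 1 (reflect across v@4): 2 holes -> [(10, 1), (10, 6)]
Unfold 2 (reflect across v@8): 4 holes -> [(10, 1), (10, 6), (10, 9), (10, 14)]
Unfold 3 (reflect across h@8): 8 holes -> [(5, 1), (5, 6), (5, 9), (5, 14), (10, 1), (10, 6), (10, 9), (10, 14)]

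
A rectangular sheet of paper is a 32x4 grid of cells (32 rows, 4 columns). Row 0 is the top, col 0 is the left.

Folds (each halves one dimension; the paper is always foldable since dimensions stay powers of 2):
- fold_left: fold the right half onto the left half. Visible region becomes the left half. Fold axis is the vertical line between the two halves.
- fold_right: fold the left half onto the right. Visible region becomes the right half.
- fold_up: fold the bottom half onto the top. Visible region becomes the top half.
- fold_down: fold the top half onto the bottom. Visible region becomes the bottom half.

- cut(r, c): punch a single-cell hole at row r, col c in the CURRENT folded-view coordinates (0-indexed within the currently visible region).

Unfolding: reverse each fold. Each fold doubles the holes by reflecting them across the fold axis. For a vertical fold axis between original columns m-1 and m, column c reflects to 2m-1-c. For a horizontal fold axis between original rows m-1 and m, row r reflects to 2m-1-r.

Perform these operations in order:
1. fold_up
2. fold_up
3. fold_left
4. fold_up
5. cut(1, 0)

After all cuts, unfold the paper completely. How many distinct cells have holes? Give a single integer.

Op 1 fold_up: fold axis h@16; visible region now rows[0,16) x cols[0,4) = 16x4
Op 2 fold_up: fold axis h@8; visible region now rows[0,8) x cols[0,4) = 8x4
Op 3 fold_left: fold axis v@2; visible region now rows[0,8) x cols[0,2) = 8x2
Op 4 fold_up: fold axis h@4; visible region now rows[0,4) x cols[0,2) = 4x2
Op 5 cut(1, 0): punch at orig (1,0); cuts so far [(1, 0)]; region rows[0,4) x cols[0,2) = 4x2
Unfold 1 (reflect across h@4): 2 holes -> [(1, 0), (6, 0)]
Unfold 2 (reflect across v@2): 4 holes -> [(1, 0), (1, 3), (6, 0), (6, 3)]
Unfold 3 (reflect across h@8): 8 holes -> [(1, 0), (1, 3), (6, 0), (6, 3), (9, 0), (9, 3), (14, 0), (14, 3)]
Unfold 4 (reflect across h@16): 16 holes -> [(1, 0), (1, 3), (6, 0), (6, 3), (9, 0), (9, 3), (14, 0), (14, 3), (17, 0), (17, 3), (22, 0), (22, 3), (25, 0), (25, 3), (30, 0), (30, 3)]

Answer: 16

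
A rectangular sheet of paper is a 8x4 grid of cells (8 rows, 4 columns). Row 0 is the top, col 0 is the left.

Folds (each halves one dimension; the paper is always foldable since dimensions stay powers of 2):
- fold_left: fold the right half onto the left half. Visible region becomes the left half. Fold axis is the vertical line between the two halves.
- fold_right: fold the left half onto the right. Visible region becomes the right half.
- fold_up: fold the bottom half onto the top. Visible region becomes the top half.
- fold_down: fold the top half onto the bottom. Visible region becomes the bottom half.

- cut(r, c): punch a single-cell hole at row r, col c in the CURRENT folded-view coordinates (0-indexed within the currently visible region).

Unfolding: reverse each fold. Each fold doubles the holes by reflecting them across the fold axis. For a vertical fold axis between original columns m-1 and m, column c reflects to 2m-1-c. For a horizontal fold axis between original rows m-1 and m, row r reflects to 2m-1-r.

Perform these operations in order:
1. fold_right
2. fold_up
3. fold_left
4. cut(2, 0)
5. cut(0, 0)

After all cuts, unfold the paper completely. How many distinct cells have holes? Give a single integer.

Op 1 fold_right: fold axis v@2; visible region now rows[0,8) x cols[2,4) = 8x2
Op 2 fold_up: fold axis h@4; visible region now rows[0,4) x cols[2,4) = 4x2
Op 3 fold_left: fold axis v@3; visible region now rows[0,4) x cols[2,3) = 4x1
Op 4 cut(2, 0): punch at orig (2,2); cuts so far [(2, 2)]; region rows[0,4) x cols[2,3) = 4x1
Op 5 cut(0, 0): punch at orig (0,2); cuts so far [(0, 2), (2, 2)]; region rows[0,4) x cols[2,3) = 4x1
Unfold 1 (reflect across v@3): 4 holes -> [(0, 2), (0, 3), (2, 2), (2, 3)]
Unfold 2 (reflect across h@4): 8 holes -> [(0, 2), (0, 3), (2, 2), (2, 3), (5, 2), (5, 3), (7, 2), (7, 3)]
Unfold 3 (reflect across v@2): 16 holes -> [(0, 0), (0, 1), (0, 2), (0, 3), (2, 0), (2, 1), (2, 2), (2, 3), (5, 0), (5, 1), (5, 2), (5, 3), (7, 0), (7, 1), (7, 2), (7, 3)]

Answer: 16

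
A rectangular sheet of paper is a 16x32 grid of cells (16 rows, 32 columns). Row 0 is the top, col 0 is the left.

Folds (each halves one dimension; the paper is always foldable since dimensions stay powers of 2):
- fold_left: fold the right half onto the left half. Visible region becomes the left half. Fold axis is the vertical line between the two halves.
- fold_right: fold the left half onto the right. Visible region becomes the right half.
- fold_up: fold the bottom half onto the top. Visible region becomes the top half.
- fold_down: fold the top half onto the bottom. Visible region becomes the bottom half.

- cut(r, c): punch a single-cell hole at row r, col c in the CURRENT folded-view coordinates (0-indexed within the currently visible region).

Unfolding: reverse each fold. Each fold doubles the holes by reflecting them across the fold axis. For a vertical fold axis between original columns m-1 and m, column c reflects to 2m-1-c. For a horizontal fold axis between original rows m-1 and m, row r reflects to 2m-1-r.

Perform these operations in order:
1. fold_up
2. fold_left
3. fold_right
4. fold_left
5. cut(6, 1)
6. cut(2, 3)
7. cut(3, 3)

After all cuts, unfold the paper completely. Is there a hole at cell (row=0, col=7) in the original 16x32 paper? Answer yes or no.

Answer: no

Derivation:
Op 1 fold_up: fold axis h@8; visible region now rows[0,8) x cols[0,32) = 8x32
Op 2 fold_left: fold axis v@16; visible region now rows[0,8) x cols[0,16) = 8x16
Op 3 fold_right: fold axis v@8; visible region now rows[0,8) x cols[8,16) = 8x8
Op 4 fold_left: fold axis v@12; visible region now rows[0,8) x cols[8,12) = 8x4
Op 5 cut(6, 1): punch at orig (6,9); cuts so far [(6, 9)]; region rows[0,8) x cols[8,12) = 8x4
Op 6 cut(2, 3): punch at orig (2,11); cuts so far [(2, 11), (6, 9)]; region rows[0,8) x cols[8,12) = 8x4
Op 7 cut(3, 3): punch at orig (3,11); cuts so far [(2, 11), (3, 11), (6, 9)]; region rows[0,8) x cols[8,12) = 8x4
Unfold 1 (reflect across v@12): 6 holes -> [(2, 11), (2, 12), (3, 11), (3, 12), (6, 9), (6, 14)]
Unfold 2 (reflect across v@8): 12 holes -> [(2, 3), (2, 4), (2, 11), (2, 12), (3, 3), (3, 4), (3, 11), (3, 12), (6, 1), (6, 6), (6, 9), (6, 14)]
Unfold 3 (reflect across v@16): 24 holes -> [(2, 3), (2, 4), (2, 11), (2, 12), (2, 19), (2, 20), (2, 27), (2, 28), (3, 3), (3, 4), (3, 11), (3, 12), (3, 19), (3, 20), (3, 27), (3, 28), (6, 1), (6, 6), (6, 9), (6, 14), (6, 17), (6, 22), (6, 25), (6, 30)]
Unfold 4 (reflect across h@8): 48 holes -> [(2, 3), (2, 4), (2, 11), (2, 12), (2, 19), (2, 20), (2, 27), (2, 28), (3, 3), (3, 4), (3, 11), (3, 12), (3, 19), (3, 20), (3, 27), (3, 28), (6, 1), (6, 6), (6, 9), (6, 14), (6, 17), (6, 22), (6, 25), (6, 30), (9, 1), (9, 6), (9, 9), (9, 14), (9, 17), (9, 22), (9, 25), (9, 30), (12, 3), (12, 4), (12, 11), (12, 12), (12, 19), (12, 20), (12, 27), (12, 28), (13, 3), (13, 4), (13, 11), (13, 12), (13, 19), (13, 20), (13, 27), (13, 28)]
Holes: [(2, 3), (2, 4), (2, 11), (2, 12), (2, 19), (2, 20), (2, 27), (2, 28), (3, 3), (3, 4), (3, 11), (3, 12), (3, 19), (3, 20), (3, 27), (3, 28), (6, 1), (6, 6), (6, 9), (6, 14), (6, 17), (6, 22), (6, 25), (6, 30), (9, 1), (9, 6), (9, 9), (9, 14), (9, 17), (9, 22), (9, 25), (9, 30), (12, 3), (12, 4), (12, 11), (12, 12), (12, 19), (12, 20), (12, 27), (12, 28), (13, 3), (13, 4), (13, 11), (13, 12), (13, 19), (13, 20), (13, 27), (13, 28)]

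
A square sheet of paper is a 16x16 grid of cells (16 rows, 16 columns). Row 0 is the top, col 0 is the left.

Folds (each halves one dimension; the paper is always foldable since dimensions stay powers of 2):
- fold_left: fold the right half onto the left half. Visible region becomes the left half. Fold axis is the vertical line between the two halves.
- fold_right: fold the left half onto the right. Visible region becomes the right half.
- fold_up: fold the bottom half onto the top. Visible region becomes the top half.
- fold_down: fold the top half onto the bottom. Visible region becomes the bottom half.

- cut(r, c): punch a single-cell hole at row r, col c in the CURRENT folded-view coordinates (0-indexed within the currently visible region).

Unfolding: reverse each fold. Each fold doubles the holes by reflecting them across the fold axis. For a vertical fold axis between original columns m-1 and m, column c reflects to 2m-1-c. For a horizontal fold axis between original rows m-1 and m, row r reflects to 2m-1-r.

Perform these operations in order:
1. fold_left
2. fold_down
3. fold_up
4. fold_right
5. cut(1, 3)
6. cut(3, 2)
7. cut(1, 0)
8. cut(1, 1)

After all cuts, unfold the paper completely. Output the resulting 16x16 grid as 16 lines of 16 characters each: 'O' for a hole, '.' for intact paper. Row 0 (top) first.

Op 1 fold_left: fold axis v@8; visible region now rows[0,16) x cols[0,8) = 16x8
Op 2 fold_down: fold axis h@8; visible region now rows[8,16) x cols[0,8) = 8x8
Op 3 fold_up: fold axis h@12; visible region now rows[8,12) x cols[0,8) = 4x8
Op 4 fold_right: fold axis v@4; visible region now rows[8,12) x cols[4,8) = 4x4
Op 5 cut(1, 3): punch at orig (9,7); cuts so far [(9, 7)]; region rows[8,12) x cols[4,8) = 4x4
Op 6 cut(3, 2): punch at orig (11,6); cuts so far [(9, 7), (11, 6)]; region rows[8,12) x cols[4,8) = 4x4
Op 7 cut(1, 0): punch at orig (9,4); cuts so far [(9, 4), (9, 7), (11, 6)]; region rows[8,12) x cols[4,8) = 4x4
Op 8 cut(1, 1): punch at orig (9,5); cuts so far [(9, 4), (9, 5), (9, 7), (11, 6)]; region rows[8,12) x cols[4,8) = 4x4
Unfold 1 (reflect across v@4): 8 holes -> [(9, 0), (9, 2), (9, 3), (9, 4), (9, 5), (9, 7), (11, 1), (11, 6)]
Unfold 2 (reflect across h@12): 16 holes -> [(9, 0), (9, 2), (9, 3), (9, 4), (9, 5), (9, 7), (11, 1), (11, 6), (12, 1), (12, 6), (14, 0), (14, 2), (14, 3), (14, 4), (14, 5), (14, 7)]
Unfold 3 (reflect across h@8): 32 holes -> [(1, 0), (1, 2), (1, 3), (1, 4), (1, 5), (1, 7), (3, 1), (3, 6), (4, 1), (4, 6), (6, 0), (6, 2), (6, 3), (6, 4), (6, 5), (6, 7), (9, 0), (9, 2), (9, 3), (9, 4), (9, 5), (9, 7), (11, 1), (11, 6), (12, 1), (12, 6), (14, 0), (14, 2), (14, 3), (14, 4), (14, 5), (14, 7)]
Unfold 4 (reflect across v@8): 64 holes -> [(1, 0), (1, 2), (1, 3), (1, 4), (1, 5), (1, 7), (1, 8), (1, 10), (1, 11), (1, 12), (1, 13), (1, 15), (3, 1), (3, 6), (3, 9), (3, 14), (4, 1), (4, 6), (4, 9), (4, 14), (6, 0), (6, 2), (6, 3), (6, 4), (6, 5), (6, 7), (6, 8), (6, 10), (6, 11), (6, 12), (6, 13), (6, 15), (9, 0), (9, 2), (9, 3), (9, 4), (9, 5), (9, 7), (9, 8), (9, 10), (9, 11), (9, 12), (9, 13), (9, 15), (11, 1), (11, 6), (11, 9), (11, 14), (12, 1), (12, 6), (12, 9), (12, 14), (14, 0), (14, 2), (14, 3), (14, 4), (14, 5), (14, 7), (14, 8), (14, 10), (14, 11), (14, 12), (14, 13), (14, 15)]

Answer: ................
O.OOOO.OO.OOOO.O
................
.O....O..O....O.
.O....O..O....O.
................
O.OOOO.OO.OOOO.O
................
................
O.OOOO.OO.OOOO.O
................
.O....O..O....O.
.O....O..O....O.
................
O.OOOO.OO.OOOO.O
................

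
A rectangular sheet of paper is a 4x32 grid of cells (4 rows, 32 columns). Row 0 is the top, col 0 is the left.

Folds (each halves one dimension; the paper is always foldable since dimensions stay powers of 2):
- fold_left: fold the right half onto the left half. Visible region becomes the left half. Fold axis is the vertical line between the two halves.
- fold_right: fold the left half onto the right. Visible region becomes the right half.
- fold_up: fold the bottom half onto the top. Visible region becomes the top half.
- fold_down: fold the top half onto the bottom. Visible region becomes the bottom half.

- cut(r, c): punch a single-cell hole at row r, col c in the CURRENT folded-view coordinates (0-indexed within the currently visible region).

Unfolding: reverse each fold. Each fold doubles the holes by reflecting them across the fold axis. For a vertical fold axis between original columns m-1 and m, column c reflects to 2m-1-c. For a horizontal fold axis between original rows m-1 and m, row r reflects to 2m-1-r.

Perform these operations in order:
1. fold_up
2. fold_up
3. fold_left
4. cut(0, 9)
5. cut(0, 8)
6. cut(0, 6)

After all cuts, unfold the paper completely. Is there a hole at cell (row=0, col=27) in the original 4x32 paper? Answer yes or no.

Op 1 fold_up: fold axis h@2; visible region now rows[0,2) x cols[0,32) = 2x32
Op 2 fold_up: fold axis h@1; visible region now rows[0,1) x cols[0,32) = 1x32
Op 3 fold_left: fold axis v@16; visible region now rows[0,1) x cols[0,16) = 1x16
Op 4 cut(0, 9): punch at orig (0,9); cuts so far [(0, 9)]; region rows[0,1) x cols[0,16) = 1x16
Op 5 cut(0, 8): punch at orig (0,8); cuts so far [(0, 8), (0, 9)]; region rows[0,1) x cols[0,16) = 1x16
Op 6 cut(0, 6): punch at orig (0,6); cuts so far [(0, 6), (0, 8), (0, 9)]; region rows[0,1) x cols[0,16) = 1x16
Unfold 1 (reflect across v@16): 6 holes -> [(0, 6), (0, 8), (0, 9), (0, 22), (0, 23), (0, 25)]
Unfold 2 (reflect across h@1): 12 holes -> [(0, 6), (0, 8), (0, 9), (0, 22), (0, 23), (0, 25), (1, 6), (1, 8), (1, 9), (1, 22), (1, 23), (1, 25)]
Unfold 3 (reflect across h@2): 24 holes -> [(0, 6), (0, 8), (0, 9), (0, 22), (0, 23), (0, 25), (1, 6), (1, 8), (1, 9), (1, 22), (1, 23), (1, 25), (2, 6), (2, 8), (2, 9), (2, 22), (2, 23), (2, 25), (3, 6), (3, 8), (3, 9), (3, 22), (3, 23), (3, 25)]
Holes: [(0, 6), (0, 8), (0, 9), (0, 22), (0, 23), (0, 25), (1, 6), (1, 8), (1, 9), (1, 22), (1, 23), (1, 25), (2, 6), (2, 8), (2, 9), (2, 22), (2, 23), (2, 25), (3, 6), (3, 8), (3, 9), (3, 22), (3, 23), (3, 25)]

Answer: no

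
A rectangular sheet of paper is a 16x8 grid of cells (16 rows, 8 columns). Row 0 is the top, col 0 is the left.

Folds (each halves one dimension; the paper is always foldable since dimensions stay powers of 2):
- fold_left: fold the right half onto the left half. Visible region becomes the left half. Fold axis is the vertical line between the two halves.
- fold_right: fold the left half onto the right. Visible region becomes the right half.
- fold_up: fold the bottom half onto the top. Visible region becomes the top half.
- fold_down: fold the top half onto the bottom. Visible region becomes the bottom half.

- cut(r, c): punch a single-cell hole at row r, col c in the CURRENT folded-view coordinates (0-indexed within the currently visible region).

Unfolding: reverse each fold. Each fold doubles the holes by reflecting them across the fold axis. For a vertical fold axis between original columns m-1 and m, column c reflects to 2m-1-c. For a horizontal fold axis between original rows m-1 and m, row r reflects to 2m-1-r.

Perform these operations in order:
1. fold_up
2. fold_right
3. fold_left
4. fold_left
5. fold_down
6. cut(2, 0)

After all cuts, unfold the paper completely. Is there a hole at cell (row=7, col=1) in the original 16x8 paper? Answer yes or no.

Answer: no

Derivation:
Op 1 fold_up: fold axis h@8; visible region now rows[0,8) x cols[0,8) = 8x8
Op 2 fold_right: fold axis v@4; visible region now rows[0,8) x cols[4,8) = 8x4
Op 3 fold_left: fold axis v@6; visible region now rows[0,8) x cols[4,6) = 8x2
Op 4 fold_left: fold axis v@5; visible region now rows[0,8) x cols[4,5) = 8x1
Op 5 fold_down: fold axis h@4; visible region now rows[4,8) x cols[4,5) = 4x1
Op 6 cut(2, 0): punch at orig (6,4); cuts so far [(6, 4)]; region rows[4,8) x cols[4,5) = 4x1
Unfold 1 (reflect across h@4): 2 holes -> [(1, 4), (6, 4)]
Unfold 2 (reflect across v@5): 4 holes -> [(1, 4), (1, 5), (6, 4), (6, 5)]
Unfold 3 (reflect across v@6): 8 holes -> [(1, 4), (1, 5), (1, 6), (1, 7), (6, 4), (6, 5), (6, 6), (6, 7)]
Unfold 4 (reflect across v@4): 16 holes -> [(1, 0), (1, 1), (1, 2), (1, 3), (1, 4), (1, 5), (1, 6), (1, 7), (6, 0), (6, 1), (6, 2), (6, 3), (6, 4), (6, 5), (6, 6), (6, 7)]
Unfold 5 (reflect across h@8): 32 holes -> [(1, 0), (1, 1), (1, 2), (1, 3), (1, 4), (1, 5), (1, 6), (1, 7), (6, 0), (6, 1), (6, 2), (6, 3), (6, 4), (6, 5), (6, 6), (6, 7), (9, 0), (9, 1), (9, 2), (9, 3), (9, 4), (9, 5), (9, 6), (9, 7), (14, 0), (14, 1), (14, 2), (14, 3), (14, 4), (14, 5), (14, 6), (14, 7)]
Holes: [(1, 0), (1, 1), (1, 2), (1, 3), (1, 4), (1, 5), (1, 6), (1, 7), (6, 0), (6, 1), (6, 2), (6, 3), (6, 4), (6, 5), (6, 6), (6, 7), (9, 0), (9, 1), (9, 2), (9, 3), (9, 4), (9, 5), (9, 6), (9, 7), (14, 0), (14, 1), (14, 2), (14, 3), (14, 4), (14, 5), (14, 6), (14, 7)]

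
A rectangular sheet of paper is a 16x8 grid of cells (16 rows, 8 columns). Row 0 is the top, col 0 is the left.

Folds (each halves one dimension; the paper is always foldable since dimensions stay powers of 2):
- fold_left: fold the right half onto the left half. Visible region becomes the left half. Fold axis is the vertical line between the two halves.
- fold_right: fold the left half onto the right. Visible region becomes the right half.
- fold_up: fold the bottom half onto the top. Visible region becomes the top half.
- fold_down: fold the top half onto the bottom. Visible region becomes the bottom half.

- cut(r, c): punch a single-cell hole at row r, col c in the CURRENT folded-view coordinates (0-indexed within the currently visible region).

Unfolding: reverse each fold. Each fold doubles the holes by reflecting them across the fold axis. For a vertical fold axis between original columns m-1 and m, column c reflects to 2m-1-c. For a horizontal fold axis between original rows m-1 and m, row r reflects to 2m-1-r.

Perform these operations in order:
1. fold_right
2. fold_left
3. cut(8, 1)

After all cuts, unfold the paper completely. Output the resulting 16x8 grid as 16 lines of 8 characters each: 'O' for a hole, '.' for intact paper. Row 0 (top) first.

Op 1 fold_right: fold axis v@4; visible region now rows[0,16) x cols[4,8) = 16x4
Op 2 fold_left: fold axis v@6; visible region now rows[0,16) x cols[4,6) = 16x2
Op 3 cut(8, 1): punch at orig (8,5); cuts so far [(8, 5)]; region rows[0,16) x cols[4,6) = 16x2
Unfold 1 (reflect across v@6): 2 holes -> [(8, 5), (8, 6)]
Unfold 2 (reflect across v@4): 4 holes -> [(8, 1), (8, 2), (8, 5), (8, 6)]

Answer: ........
........
........
........
........
........
........
........
.OO..OO.
........
........
........
........
........
........
........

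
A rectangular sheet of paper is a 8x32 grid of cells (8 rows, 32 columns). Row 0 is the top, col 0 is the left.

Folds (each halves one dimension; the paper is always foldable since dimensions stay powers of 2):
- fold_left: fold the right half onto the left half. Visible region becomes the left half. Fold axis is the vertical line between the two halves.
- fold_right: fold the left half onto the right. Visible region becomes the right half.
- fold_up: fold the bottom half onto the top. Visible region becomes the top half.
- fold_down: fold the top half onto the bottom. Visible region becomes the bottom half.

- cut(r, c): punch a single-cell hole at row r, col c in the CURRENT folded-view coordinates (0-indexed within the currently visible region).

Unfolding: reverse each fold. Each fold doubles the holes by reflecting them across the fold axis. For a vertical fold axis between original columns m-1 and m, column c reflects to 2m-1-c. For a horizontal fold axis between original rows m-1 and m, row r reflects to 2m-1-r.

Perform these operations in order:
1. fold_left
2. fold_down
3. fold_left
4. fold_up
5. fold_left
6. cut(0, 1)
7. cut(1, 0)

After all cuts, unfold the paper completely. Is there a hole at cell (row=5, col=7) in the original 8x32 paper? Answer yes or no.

Answer: yes

Derivation:
Op 1 fold_left: fold axis v@16; visible region now rows[0,8) x cols[0,16) = 8x16
Op 2 fold_down: fold axis h@4; visible region now rows[4,8) x cols[0,16) = 4x16
Op 3 fold_left: fold axis v@8; visible region now rows[4,8) x cols[0,8) = 4x8
Op 4 fold_up: fold axis h@6; visible region now rows[4,6) x cols[0,8) = 2x8
Op 5 fold_left: fold axis v@4; visible region now rows[4,6) x cols[0,4) = 2x4
Op 6 cut(0, 1): punch at orig (4,1); cuts so far [(4, 1)]; region rows[4,6) x cols[0,4) = 2x4
Op 7 cut(1, 0): punch at orig (5,0); cuts so far [(4, 1), (5, 0)]; region rows[4,6) x cols[0,4) = 2x4
Unfold 1 (reflect across v@4): 4 holes -> [(4, 1), (4, 6), (5, 0), (5, 7)]
Unfold 2 (reflect across h@6): 8 holes -> [(4, 1), (4, 6), (5, 0), (5, 7), (6, 0), (6, 7), (7, 1), (7, 6)]
Unfold 3 (reflect across v@8): 16 holes -> [(4, 1), (4, 6), (4, 9), (4, 14), (5, 0), (5, 7), (5, 8), (5, 15), (6, 0), (6, 7), (6, 8), (6, 15), (7, 1), (7, 6), (7, 9), (7, 14)]
Unfold 4 (reflect across h@4): 32 holes -> [(0, 1), (0, 6), (0, 9), (0, 14), (1, 0), (1, 7), (1, 8), (1, 15), (2, 0), (2, 7), (2, 8), (2, 15), (3, 1), (3, 6), (3, 9), (3, 14), (4, 1), (4, 6), (4, 9), (4, 14), (5, 0), (5, 7), (5, 8), (5, 15), (6, 0), (6, 7), (6, 8), (6, 15), (7, 1), (7, 6), (7, 9), (7, 14)]
Unfold 5 (reflect across v@16): 64 holes -> [(0, 1), (0, 6), (0, 9), (0, 14), (0, 17), (0, 22), (0, 25), (0, 30), (1, 0), (1, 7), (1, 8), (1, 15), (1, 16), (1, 23), (1, 24), (1, 31), (2, 0), (2, 7), (2, 8), (2, 15), (2, 16), (2, 23), (2, 24), (2, 31), (3, 1), (3, 6), (3, 9), (3, 14), (3, 17), (3, 22), (3, 25), (3, 30), (4, 1), (4, 6), (4, 9), (4, 14), (4, 17), (4, 22), (4, 25), (4, 30), (5, 0), (5, 7), (5, 8), (5, 15), (5, 16), (5, 23), (5, 24), (5, 31), (6, 0), (6, 7), (6, 8), (6, 15), (6, 16), (6, 23), (6, 24), (6, 31), (7, 1), (7, 6), (7, 9), (7, 14), (7, 17), (7, 22), (7, 25), (7, 30)]
Holes: [(0, 1), (0, 6), (0, 9), (0, 14), (0, 17), (0, 22), (0, 25), (0, 30), (1, 0), (1, 7), (1, 8), (1, 15), (1, 16), (1, 23), (1, 24), (1, 31), (2, 0), (2, 7), (2, 8), (2, 15), (2, 16), (2, 23), (2, 24), (2, 31), (3, 1), (3, 6), (3, 9), (3, 14), (3, 17), (3, 22), (3, 25), (3, 30), (4, 1), (4, 6), (4, 9), (4, 14), (4, 17), (4, 22), (4, 25), (4, 30), (5, 0), (5, 7), (5, 8), (5, 15), (5, 16), (5, 23), (5, 24), (5, 31), (6, 0), (6, 7), (6, 8), (6, 15), (6, 16), (6, 23), (6, 24), (6, 31), (7, 1), (7, 6), (7, 9), (7, 14), (7, 17), (7, 22), (7, 25), (7, 30)]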